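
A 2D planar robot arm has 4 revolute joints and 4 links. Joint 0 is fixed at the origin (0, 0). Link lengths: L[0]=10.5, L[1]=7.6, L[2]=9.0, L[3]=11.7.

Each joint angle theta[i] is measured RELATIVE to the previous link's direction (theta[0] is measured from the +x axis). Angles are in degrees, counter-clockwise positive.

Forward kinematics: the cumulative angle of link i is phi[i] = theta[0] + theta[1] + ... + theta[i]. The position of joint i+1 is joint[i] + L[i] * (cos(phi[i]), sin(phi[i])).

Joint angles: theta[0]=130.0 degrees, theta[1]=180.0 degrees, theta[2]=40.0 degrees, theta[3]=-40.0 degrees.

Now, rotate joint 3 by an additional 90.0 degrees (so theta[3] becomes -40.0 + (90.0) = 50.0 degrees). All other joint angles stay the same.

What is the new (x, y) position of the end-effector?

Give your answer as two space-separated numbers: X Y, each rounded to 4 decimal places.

joint[0] = (0.0000, 0.0000)  (base)
link 0: phi[0] = 130 = 130 deg
  cos(130 deg) = -0.6428, sin(130 deg) = 0.7660
  joint[1] = (0.0000, 0.0000) + 10.5 * (-0.6428, 0.7660) = (0.0000 + -6.7493, 0.0000 + 8.0435) = (-6.7493, 8.0435)
link 1: phi[1] = 130 + 180 = 310 deg
  cos(310 deg) = 0.6428, sin(310 deg) = -0.7660
  joint[2] = (-6.7493, 8.0435) + 7.6 * (0.6428, -0.7660) = (-6.7493 + 4.8852, 8.0435 + -5.8219) = (-1.8641, 2.2215)
link 2: phi[2] = 130 + 180 + 40 = 350 deg
  cos(350 deg) = 0.9848, sin(350 deg) = -0.1736
  joint[3] = (-1.8641, 2.2215) + 9 * (0.9848, -0.1736) = (-1.8641 + 8.8633, 2.2215 + -1.5628) = (6.9992, 0.6587)
link 3: phi[3] = 130 + 180 + 40 + 50 = 400 deg
  cos(400 deg) = 0.7660, sin(400 deg) = 0.6428
  joint[4] = (6.9992, 0.6587) + 11.7 * (0.7660, 0.6428) = (6.9992 + 8.9627, 0.6587 + 7.5206) = (15.9619, 8.1793)
End effector: (15.9619, 8.1793)

Answer: 15.9619 8.1793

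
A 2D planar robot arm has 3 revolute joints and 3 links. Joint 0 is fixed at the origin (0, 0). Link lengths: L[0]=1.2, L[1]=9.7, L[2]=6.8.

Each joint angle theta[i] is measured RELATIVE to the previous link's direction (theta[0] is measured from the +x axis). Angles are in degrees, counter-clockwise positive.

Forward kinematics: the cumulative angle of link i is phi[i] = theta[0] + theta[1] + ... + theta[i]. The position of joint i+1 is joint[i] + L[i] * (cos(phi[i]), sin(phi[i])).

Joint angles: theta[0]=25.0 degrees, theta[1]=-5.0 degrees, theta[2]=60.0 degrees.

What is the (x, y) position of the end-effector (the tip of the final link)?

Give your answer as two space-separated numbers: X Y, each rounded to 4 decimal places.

joint[0] = (0.0000, 0.0000)  (base)
link 0: phi[0] = 25 = 25 deg
  cos(25 deg) = 0.9063, sin(25 deg) = 0.4226
  joint[1] = (0.0000, 0.0000) + 1.2 * (0.9063, 0.4226) = (0.0000 + 1.0876, 0.0000 + 0.5071) = (1.0876, 0.5071)
link 1: phi[1] = 25 + -5 = 20 deg
  cos(20 deg) = 0.9397, sin(20 deg) = 0.3420
  joint[2] = (1.0876, 0.5071) + 9.7 * (0.9397, 0.3420) = (1.0876 + 9.1150, 0.5071 + 3.3176) = (10.2026, 3.8247)
link 2: phi[2] = 25 + -5 + 60 = 80 deg
  cos(80 deg) = 0.1736, sin(80 deg) = 0.9848
  joint[3] = (10.2026, 3.8247) + 6.8 * (0.1736, 0.9848) = (10.2026 + 1.1808, 3.8247 + 6.6967) = (11.3834, 10.5214)
End effector: (11.3834, 10.5214)

Answer: 11.3834 10.5214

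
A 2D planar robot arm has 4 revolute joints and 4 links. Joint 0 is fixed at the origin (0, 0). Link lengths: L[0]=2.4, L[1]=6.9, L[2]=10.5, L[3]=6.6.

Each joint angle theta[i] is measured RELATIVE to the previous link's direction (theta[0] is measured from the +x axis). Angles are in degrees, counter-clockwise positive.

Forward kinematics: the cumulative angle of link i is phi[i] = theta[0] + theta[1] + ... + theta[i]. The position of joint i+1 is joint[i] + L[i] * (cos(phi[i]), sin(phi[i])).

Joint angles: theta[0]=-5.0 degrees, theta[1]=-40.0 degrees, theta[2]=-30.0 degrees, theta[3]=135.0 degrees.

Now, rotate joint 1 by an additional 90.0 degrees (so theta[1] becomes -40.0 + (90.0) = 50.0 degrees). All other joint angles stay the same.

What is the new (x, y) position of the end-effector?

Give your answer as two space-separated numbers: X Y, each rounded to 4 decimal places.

Answer: 11.6964 10.6875

Derivation:
joint[0] = (0.0000, 0.0000)  (base)
link 0: phi[0] = -5 = -5 deg
  cos(-5 deg) = 0.9962, sin(-5 deg) = -0.0872
  joint[1] = (0.0000, 0.0000) + 2.4 * (0.9962, -0.0872) = (0.0000 + 2.3909, 0.0000 + -0.2092) = (2.3909, -0.2092)
link 1: phi[1] = -5 + 50 = 45 deg
  cos(45 deg) = 0.7071, sin(45 deg) = 0.7071
  joint[2] = (2.3909, -0.2092) + 6.9 * (0.7071, 0.7071) = (2.3909 + 4.8790, -0.2092 + 4.8790) = (7.2699, 4.6699)
link 2: phi[2] = -5 + 50 + -30 = 15 deg
  cos(15 deg) = 0.9659, sin(15 deg) = 0.2588
  joint[3] = (7.2699, 4.6699) + 10.5 * (0.9659, 0.2588) = (7.2699 + 10.1422, 4.6699 + 2.7176) = (17.4121, 7.3875)
link 3: phi[3] = -5 + 50 + -30 + 135 = 150 deg
  cos(150 deg) = -0.8660, sin(150 deg) = 0.5000
  joint[4] = (17.4121, 7.3875) + 6.6 * (-0.8660, 0.5000) = (17.4121 + -5.7158, 7.3875 + 3.3000) = (11.6964, 10.6875)
End effector: (11.6964, 10.6875)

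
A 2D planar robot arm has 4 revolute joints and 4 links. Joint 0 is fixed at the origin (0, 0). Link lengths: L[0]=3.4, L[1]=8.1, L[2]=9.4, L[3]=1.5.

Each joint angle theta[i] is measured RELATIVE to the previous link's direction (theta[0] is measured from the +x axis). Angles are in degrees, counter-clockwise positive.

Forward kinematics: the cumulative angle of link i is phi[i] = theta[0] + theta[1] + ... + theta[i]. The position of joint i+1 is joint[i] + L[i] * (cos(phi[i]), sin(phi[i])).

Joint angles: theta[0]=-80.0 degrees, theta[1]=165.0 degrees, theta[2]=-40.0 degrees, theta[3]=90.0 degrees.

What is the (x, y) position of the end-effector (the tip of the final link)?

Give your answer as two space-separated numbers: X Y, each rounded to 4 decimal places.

Answer: 6.8825 12.4283

Derivation:
joint[0] = (0.0000, 0.0000)  (base)
link 0: phi[0] = -80 = -80 deg
  cos(-80 deg) = 0.1736, sin(-80 deg) = -0.9848
  joint[1] = (0.0000, 0.0000) + 3.4 * (0.1736, -0.9848) = (0.0000 + 0.5904, 0.0000 + -3.3483) = (0.5904, -3.3483)
link 1: phi[1] = -80 + 165 = 85 deg
  cos(85 deg) = 0.0872, sin(85 deg) = 0.9962
  joint[2] = (0.5904, -3.3483) + 8.1 * (0.0872, 0.9962) = (0.5904 + 0.7060, -3.3483 + 8.0692) = (1.2964, 4.7208)
link 2: phi[2] = -80 + 165 + -40 = 45 deg
  cos(45 deg) = 0.7071, sin(45 deg) = 0.7071
  joint[3] = (1.2964, 4.7208) + 9.4 * (0.7071, 0.7071) = (1.2964 + 6.6468, 4.7208 + 6.6468) = (7.9432, 11.3676)
link 3: phi[3] = -80 + 165 + -40 + 90 = 135 deg
  cos(135 deg) = -0.7071, sin(135 deg) = 0.7071
  joint[4] = (7.9432, 11.3676) + 1.5 * (-0.7071, 0.7071) = (7.9432 + -1.0607, 11.3676 + 1.0607) = (6.8825, 12.4283)
End effector: (6.8825, 12.4283)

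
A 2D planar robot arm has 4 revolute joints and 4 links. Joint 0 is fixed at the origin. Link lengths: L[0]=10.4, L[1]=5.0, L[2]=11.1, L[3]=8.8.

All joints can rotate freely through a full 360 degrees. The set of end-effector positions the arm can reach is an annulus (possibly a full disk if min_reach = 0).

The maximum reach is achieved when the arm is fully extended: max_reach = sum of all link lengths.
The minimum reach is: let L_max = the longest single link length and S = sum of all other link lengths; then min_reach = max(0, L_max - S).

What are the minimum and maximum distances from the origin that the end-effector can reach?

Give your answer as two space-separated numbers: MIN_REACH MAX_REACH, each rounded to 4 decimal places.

Link lengths: [10.4, 5.0, 11.1, 8.8]
max_reach = 10.4 + 5 + 11.1 + 8.8 = 35.3
L_max = max([10.4, 5.0, 11.1, 8.8]) = 11.1
S (sum of others) = 35.3 - 11.1 = 24.2
min_reach = max(0, 11.1 - 24.2) = max(0, -13.1) = 0

Answer: 0.0000 35.3000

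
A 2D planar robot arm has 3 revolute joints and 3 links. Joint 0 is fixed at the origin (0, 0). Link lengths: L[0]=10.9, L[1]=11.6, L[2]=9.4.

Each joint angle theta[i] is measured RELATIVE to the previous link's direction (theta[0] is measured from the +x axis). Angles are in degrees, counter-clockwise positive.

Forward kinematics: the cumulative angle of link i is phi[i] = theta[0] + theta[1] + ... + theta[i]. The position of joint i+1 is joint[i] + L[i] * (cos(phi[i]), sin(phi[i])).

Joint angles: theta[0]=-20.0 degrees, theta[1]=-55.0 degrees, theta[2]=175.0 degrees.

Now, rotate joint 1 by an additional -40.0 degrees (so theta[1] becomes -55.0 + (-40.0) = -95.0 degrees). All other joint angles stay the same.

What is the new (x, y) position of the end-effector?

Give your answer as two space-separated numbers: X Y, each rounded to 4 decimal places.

joint[0] = (0.0000, 0.0000)  (base)
link 0: phi[0] = -20 = -20 deg
  cos(-20 deg) = 0.9397, sin(-20 deg) = -0.3420
  joint[1] = (0.0000, 0.0000) + 10.9 * (0.9397, -0.3420) = (0.0000 + 10.2426, 0.0000 + -3.7280) = (10.2426, -3.7280)
link 1: phi[1] = -20 + -95 = -115 deg
  cos(-115 deg) = -0.4226, sin(-115 deg) = -0.9063
  joint[2] = (10.2426, -3.7280) + 11.6 * (-0.4226, -0.9063) = (10.2426 + -4.9024, -3.7280 + -10.5132) = (5.3403, -14.2412)
link 2: phi[2] = -20 + -95 + 175 = 60 deg
  cos(60 deg) = 0.5000, sin(60 deg) = 0.8660
  joint[3] = (5.3403, -14.2412) + 9.4 * (0.5000, 0.8660) = (5.3403 + 4.7000, -14.2412 + 8.1406) = (10.0403, -6.1006)
End effector: (10.0403, -6.1006)

Answer: 10.0403 -6.1006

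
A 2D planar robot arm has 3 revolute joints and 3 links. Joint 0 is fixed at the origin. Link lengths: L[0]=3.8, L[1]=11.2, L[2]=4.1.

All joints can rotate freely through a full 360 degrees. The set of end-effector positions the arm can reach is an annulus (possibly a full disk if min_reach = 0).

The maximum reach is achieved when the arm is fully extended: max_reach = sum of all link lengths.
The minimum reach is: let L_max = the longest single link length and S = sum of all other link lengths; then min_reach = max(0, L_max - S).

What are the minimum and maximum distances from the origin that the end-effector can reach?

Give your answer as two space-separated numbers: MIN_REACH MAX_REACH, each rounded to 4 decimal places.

Link lengths: [3.8, 11.2, 4.1]
max_reach = 3.8 + 11.2 + 4.1 = 19.1
L_max = max([3.8, 11.2, 4.1]) = 11.2
S (sum of others) = 19.1 - 11.2 = 7.9
min_reach = max(0, 11.2 - 7.9) = max(0, 3.3) = 3.3

Answer: 3.3000 19.1000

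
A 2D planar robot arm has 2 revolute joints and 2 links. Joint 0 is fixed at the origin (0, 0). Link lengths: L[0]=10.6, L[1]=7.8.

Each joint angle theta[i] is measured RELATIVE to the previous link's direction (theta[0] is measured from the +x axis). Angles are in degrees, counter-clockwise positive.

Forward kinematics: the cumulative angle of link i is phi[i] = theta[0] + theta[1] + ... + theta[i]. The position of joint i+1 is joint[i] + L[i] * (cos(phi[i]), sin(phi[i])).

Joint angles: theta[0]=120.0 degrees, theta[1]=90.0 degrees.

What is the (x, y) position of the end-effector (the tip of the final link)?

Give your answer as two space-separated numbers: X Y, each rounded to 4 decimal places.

Answer: -12.0550 5.2799

Derivation:
joint[0] = (0.0000, 0.0000)  (base)
link 0: phi[0] = 120 = 120 deg
  cos(120 deg) = -0.5000, sin(120 deg) = 0.8660
  joint[1] = (0.0000, 0.0000) + 10.6 * (-0.5000, 0.8660) = (0.0000 + -5.3000, 0.0000 + 9.1799) = (-5.3000, 9.1799)
link 1: phi[1] = 120 + 90 = 210 deg
  cos(210 deg) = -0.8660, sin(210 deg) = -0.5000
  joint[2] = (-5.3000, 9.1799) + 7.8 * (-0.8660, -0.5000) = (-5.3000 + -6.7550, 9.1799 + -3.9000) = (-12.0550, 5.2799)
End effector: (-12.0550, 5.2799)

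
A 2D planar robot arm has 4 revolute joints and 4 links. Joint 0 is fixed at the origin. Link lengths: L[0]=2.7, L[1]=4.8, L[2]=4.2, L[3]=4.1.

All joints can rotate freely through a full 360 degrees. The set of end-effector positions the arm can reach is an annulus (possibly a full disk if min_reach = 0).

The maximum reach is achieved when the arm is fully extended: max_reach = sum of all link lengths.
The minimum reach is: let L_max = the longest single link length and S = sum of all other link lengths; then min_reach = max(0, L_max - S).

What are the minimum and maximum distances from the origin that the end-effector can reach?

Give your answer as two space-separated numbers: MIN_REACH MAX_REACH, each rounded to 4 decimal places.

Answer: 0.0000 15.8000

Derivation:
Link lengths: [2.7, 4.8, 4.2, 4.1]
max_reach = 2.7 + 4.8 + 4.2 + 4.1 = 15.8
L_max = max([2.7, 4.8, 4.2, 4.1]) = 4.8
S (sum of others) = 15.8 - 4.8 = 11
min_reach = max(0, 4.8 - 11) = max(0, -6.2) = 0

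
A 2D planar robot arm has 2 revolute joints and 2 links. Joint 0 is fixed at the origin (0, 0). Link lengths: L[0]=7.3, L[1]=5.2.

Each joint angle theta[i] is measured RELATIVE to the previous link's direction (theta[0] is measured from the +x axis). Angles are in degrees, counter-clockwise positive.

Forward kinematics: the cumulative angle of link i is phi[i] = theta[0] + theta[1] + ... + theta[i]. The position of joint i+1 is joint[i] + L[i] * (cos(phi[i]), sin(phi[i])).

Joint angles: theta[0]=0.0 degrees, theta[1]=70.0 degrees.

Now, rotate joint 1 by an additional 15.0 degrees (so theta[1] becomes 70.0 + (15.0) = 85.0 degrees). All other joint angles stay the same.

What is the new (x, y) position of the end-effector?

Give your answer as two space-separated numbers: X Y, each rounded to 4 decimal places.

Answer: 7.7532 5.1802

Derivation:
joint[0] = (0.0000, 0.0000)  (base)
link 0: phi[0] = 0 = 0 deg
  cos(0 deg) = 1.0000, sin(0 deg) = 0.0000
  joint[1] = (0.0000, 0.0000) + 7.3 * (1.0000, 0.0000) = (0.0000 + 7.3000, 0.0000 + 0.0000) = (7.3000, 0.0000)
link 1: phi[1] = 0 + 85 = 85 deg
  cos(85 deg) = 0.0872, sin(85 deg) = 0.9962
  joint[2] = (7.3000, 0.0000) + 5.2 * (0.0872, 0.9962) = (7.3000 + 0.4532, 0.0000 + 5.1802) = (7.7532, 5.1802)
End effector: (7.7532, 5.1802)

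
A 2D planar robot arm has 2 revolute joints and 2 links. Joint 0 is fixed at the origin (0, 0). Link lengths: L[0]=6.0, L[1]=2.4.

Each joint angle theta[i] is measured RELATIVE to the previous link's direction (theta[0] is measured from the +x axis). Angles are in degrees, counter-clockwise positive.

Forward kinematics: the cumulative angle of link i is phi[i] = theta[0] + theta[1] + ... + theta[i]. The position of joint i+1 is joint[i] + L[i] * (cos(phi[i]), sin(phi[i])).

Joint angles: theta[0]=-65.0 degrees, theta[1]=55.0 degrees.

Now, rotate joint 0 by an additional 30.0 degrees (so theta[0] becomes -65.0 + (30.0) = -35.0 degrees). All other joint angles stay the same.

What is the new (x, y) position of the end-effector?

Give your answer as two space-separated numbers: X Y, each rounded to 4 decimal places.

Answer: 7.1702 -2.6206

Derivation:
joint[0] = (0.0000, 0.0000)  (base)
link 0: phi[0] = -35 = -35 deg
  cos(-35 deg) = 0.8192, sin(-35 deg) = -0.5736
  joint[1] = (0.0000, 0.0000) + 6 * (0.8192, -0.5736) = (0.0000 + 4.9149, 0.0000 + -3.4415) = (4.9149, -3.4415)
link 1: phi[1] = -35 + 55 = 20 deg
  cos(20 deg) = 0.9397, sin(20 deg) = 0.3420
  joint[2] = (4.9149, -3.4415) + 2.4 * (0.9397, 0.3420) = (4.9149 + 2.2553, -3.4415 + 0.8208) = (7.1702, -2.6206)
End effector: (7.1702, -2.6206)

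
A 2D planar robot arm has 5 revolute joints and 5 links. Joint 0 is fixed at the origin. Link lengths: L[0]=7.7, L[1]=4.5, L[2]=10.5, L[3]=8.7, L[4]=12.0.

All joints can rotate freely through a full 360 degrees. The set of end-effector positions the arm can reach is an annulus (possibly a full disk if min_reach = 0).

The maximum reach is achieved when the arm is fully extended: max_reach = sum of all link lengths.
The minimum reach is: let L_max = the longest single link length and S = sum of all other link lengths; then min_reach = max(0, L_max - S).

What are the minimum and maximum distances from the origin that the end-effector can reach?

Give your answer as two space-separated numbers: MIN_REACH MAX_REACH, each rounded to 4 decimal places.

Answer: 0.0000 43.4000

Derivation:
Link lengths: [7.7, 4.5, 10.5, 8.7, 12.0]
max_reach = 7.7 + 4.5 + 10.5 + 8.7 + 12 = 43.4
L_max = max([7.7, 4.5, 10.5, 8.7, 12.0]) = 12
S (sum of others) = 43.4 - 12 = 31.4
min_reach = max(0, 12 - 31.4) = max(0, -19.4) = 0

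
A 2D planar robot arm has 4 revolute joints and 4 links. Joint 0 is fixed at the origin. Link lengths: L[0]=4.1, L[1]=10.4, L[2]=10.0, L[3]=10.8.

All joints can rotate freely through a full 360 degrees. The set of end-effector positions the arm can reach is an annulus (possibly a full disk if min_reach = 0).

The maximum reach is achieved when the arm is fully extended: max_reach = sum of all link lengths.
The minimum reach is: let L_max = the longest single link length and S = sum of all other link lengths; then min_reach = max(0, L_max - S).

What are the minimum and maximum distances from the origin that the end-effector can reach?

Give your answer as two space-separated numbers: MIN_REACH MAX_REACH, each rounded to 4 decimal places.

Link lengths: [4.1, 10.4, 10.0, 10.8]
max_reach = 4.1 + 10.4 + 10 + 10.8 = 35.3
L_max = max([4.1, 10.4, 10.0, 10.8]) = 10.8
S (sum of others) = 35.3 - 10.8 = 24.5
min_reach = max(0, 10.8 - 24.5) = max(0, -13.7) = 0

Answer: 0.0000 35.3000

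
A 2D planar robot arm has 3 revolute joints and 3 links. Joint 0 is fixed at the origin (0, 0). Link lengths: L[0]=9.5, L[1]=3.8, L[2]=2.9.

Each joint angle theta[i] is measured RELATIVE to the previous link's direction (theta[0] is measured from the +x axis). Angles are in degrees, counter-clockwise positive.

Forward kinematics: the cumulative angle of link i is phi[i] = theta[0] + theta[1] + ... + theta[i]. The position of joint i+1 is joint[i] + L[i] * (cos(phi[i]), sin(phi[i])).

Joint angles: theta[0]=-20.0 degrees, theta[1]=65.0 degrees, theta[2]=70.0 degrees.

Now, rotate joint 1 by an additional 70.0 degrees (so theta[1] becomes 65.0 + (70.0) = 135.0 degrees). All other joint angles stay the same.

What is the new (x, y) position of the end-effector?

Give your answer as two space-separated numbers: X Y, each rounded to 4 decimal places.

Answer: 4.4322 -0.0580

Derivation:
joint[0] = (0.0000, 0.0000)  (base)
link 0: phi[0] = -20 = -20 deg
  cos(-20 deg) = 0.9397, sin(-20 deg) = -0.3420
  joint[1] = (0.0000, 0.0000) + 9.5 * (0.9397, -0.3420) = (0.0000 + 8.9271, 0.0000 + -3.2492) = (8.9271, -3.2492)
link 1: phi[1] = -20 + 135 = 115 deg
  cos(115 deg) = -0.4226, sin(115 deg) = 0.9063
  joint[2] = (8.9271, -3.2492) + 3.8 * (-0.4226, 0.9063) = (8.9271 + -1.6059, -3.2492 + 3.4440) = (7.3211, 0.1948)
link 2: phi[2] = -20 + 135 + 70 = 185 deg
  cos(185 deg) = -0.9962, sin(185 deg) = -0.0872
  joint[3] = (7.3211, 0.1948) + 2.9 * (-0.9962, -0.0872) = (7.3211 + -2.8890, 0.1948 + -0.2528) = (4.4322, -0.0580)
End effector: (4.4322, -0.0580)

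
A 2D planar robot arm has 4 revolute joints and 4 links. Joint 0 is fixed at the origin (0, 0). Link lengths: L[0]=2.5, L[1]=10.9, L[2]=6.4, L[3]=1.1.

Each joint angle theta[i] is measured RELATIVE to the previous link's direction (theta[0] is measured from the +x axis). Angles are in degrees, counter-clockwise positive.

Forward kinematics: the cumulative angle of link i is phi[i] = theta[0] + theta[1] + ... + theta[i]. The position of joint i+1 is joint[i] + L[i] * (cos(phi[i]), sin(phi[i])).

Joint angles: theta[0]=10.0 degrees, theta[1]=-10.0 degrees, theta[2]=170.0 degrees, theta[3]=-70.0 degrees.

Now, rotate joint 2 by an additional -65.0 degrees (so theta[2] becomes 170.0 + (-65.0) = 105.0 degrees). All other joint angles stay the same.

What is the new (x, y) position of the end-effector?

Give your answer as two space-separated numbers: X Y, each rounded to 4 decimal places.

Answer: 12.6066 7.2470

Derivation:
joint[0] = (0.0000, 0.0000)  (base)
link 0: phi[0] = 10 = 10 deg
  cos(10 deg) = 0.9848, sin(10 deg) = 0.1736
  joint[1] = (0.0000, 0.0000) + 2.5 * (0.9848, 0.1736) = (0.0000 + 2.4620, 0.0000 + 0.4341) = (2.4620, 0.4341)
link 1: phi[1] = 10 + -10 = 0 deg
  cos(0 deg) = 1.0000, sin(0 deg) = 0.0000
  joint[2] = (2.4620, 0.4341) + 10.9 * (1.0000, 0.0000) = (2.4620 + 10.9000, 0.4341 + 0.0000) = (13.3620, 0.4341)
link 2: phi[2] = 10 + -10 + 105 = 105 deg
  cos(105 deg) = -0.2588, sin(105 deg) = 0.9659
  joint[3] = (13.3620, 0.4341) + 6.4 * (-0.2588, 0.9659) = (13.3620 + -1.6564, 0.4341 + 6.1819) = (11.7056, 6.6160)
link 3: phi[3] = 10 + -10 + 105 + -70 = 35 deg
  cos(35 deg) = 0.8192, sin(35 deg) = 0.5736
  joint[4] = (11.7056, 6.6160) + 1.1 * (0.8192, 0.5736) = (11.7056 + 0.9011, 6.6160 + 0.6309) = (12.6066, 7.2470)
End effector: (12.6066, 7.2470)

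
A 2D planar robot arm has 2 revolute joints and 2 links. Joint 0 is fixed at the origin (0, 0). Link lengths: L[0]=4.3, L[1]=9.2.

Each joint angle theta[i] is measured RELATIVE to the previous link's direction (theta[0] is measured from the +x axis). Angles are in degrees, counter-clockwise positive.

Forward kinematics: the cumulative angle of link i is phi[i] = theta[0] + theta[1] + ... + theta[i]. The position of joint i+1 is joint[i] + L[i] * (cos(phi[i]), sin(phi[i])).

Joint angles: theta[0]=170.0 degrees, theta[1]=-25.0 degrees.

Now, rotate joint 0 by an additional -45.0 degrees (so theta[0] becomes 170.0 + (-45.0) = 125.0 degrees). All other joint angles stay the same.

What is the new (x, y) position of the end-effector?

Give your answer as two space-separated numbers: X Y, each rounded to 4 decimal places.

joint[0] = (0.0000, 0.0000)  (base)
link 0: phi[0] = 125 = 125 deg
  cos(125 deg) = -0.5736, sin(125 deg) = 0.8192
  joint[1] = (0.0000, 0.0000) + 4.3 * (-0.5736, 0.8192) = (0.0000 + -2.4664, 0.0000 + 3.5224) = (-2.4664, 3.5224)
link 1: phi[1] = 125 + -25 = 100 deg
  cos(100 deg) = -0.1736, sin(100 deg) = 0.9848
  joint[2] = (-2.4664, 3.5224) + 9.2 * (-0.1736, 0.9848) = (-2.4664 + -1.5976, 3.5224 + 9.0602) = (-4.0639, 12.5826)
End effector: (-4.0639, 12.5826)

Answer: -4.0639 12.5826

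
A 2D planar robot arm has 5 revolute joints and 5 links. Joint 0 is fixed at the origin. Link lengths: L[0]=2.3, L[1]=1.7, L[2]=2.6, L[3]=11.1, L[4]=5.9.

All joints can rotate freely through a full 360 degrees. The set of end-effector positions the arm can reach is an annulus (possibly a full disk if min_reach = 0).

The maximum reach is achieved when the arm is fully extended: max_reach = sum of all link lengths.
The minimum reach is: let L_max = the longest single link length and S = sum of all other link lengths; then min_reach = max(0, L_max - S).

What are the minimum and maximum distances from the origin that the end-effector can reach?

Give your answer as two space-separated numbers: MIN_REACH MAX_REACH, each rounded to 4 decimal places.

Answer: 0.0000 23.6000

Derivation:
Link lengths: [2.3, 1.7, 2.6, 11.1, 5.9]
max_reach = 2.3 + 1.7 + 2.6 + 11.1 + 5.9 = 23.6
L_max = max([2.3, 1.7, 2.6, 11.1, 5.9]) = 11.1
S (sum of others) = 23.6 - 11.1 = 12.5
min_reach = max(0, 11.1 - 12.5) = max(0, -1.4) = 0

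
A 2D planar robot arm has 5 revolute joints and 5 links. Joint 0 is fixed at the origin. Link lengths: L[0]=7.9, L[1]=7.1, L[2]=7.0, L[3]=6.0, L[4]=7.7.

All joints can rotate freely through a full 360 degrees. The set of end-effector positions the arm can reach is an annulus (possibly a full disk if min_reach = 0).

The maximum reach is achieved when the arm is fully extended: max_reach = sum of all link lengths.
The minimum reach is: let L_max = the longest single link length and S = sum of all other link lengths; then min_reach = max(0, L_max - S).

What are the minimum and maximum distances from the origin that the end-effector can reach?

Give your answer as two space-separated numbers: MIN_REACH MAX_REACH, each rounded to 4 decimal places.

Answer: 0.0000 35.7000

Derivation:
Link lengths: [7.9, 7.1, 7.0, 6.0, 7.7]
max_reach = 7.9 + 7.1 + 7 + 6 + 7.7 = 35.7
L_max = max([7.9, 7.1, 7.0, 6.0, 7.7]) = 7.9
S (sum of others) = 35.7 - 7.9 = 27.8
min_reach = max(0, 7.9 - 27.8) = max(0, -19.9) = 0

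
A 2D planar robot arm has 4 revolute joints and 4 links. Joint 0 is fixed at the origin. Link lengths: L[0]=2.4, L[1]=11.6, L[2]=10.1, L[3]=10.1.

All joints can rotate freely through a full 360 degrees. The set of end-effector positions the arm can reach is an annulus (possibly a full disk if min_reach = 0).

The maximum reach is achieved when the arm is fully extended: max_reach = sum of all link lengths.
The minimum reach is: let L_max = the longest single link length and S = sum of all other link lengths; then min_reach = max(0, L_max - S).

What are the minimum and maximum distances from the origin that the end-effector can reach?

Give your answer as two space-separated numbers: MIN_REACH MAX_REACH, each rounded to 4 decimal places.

Link lengths: [2.4, 11.6, 10.1, 10.1]
max_reach = 2.4 + 11.6 + 10.1 + 10.1 = 34.2
L_max = max([2.4, 11.6, 10.1, 10.1]) = 11.6
S (sum of others) = 34.2 - 11.6 = 22.6
min_reach = max(0, 11.6 - 22.6) = max(0, -11) = 0

Answer: 0.0000 34.2000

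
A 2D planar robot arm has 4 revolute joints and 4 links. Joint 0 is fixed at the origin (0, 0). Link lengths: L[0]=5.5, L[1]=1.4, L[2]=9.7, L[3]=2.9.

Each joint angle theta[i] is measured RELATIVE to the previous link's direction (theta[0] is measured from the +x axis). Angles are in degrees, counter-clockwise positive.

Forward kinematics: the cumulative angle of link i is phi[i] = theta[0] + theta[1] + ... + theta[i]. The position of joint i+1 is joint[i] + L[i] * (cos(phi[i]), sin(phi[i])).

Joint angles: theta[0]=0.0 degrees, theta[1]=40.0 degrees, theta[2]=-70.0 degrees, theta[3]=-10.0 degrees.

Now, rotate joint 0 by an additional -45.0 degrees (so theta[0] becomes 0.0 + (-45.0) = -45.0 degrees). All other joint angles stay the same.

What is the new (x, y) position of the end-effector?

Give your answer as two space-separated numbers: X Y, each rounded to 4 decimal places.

Answer: 8.0471 -16.2696

Derivation:
joint[0] = (0.0000, 0.0000)  (base)
link 0: phi[0] = -45 = -45 deg
  cos(-45 deg) = 0.7071, sin(-45 deg) = -0.7071
  joint[1] = (0.0000, 0.0000) + 5.5 * (0.7071, -0.7071) = (0.0000 + 3.8891, 0.0000 + -3.8891) = (3.8891, -3.8891)
link 1: phi[1] = -45 + 40 = -5 deg
  cos(-5 deg) = 0.9962, sin(-5 deg) = -0.0872
  joint[2] = (3.8891, -3.8891) + 1.4 * (0.9962, -0.0872) = (3.8891 + 1.3947, -3.8891 + -0.1220) = (5.2838, -4.0111)
link 2: phi[2] = -45 + 40 + -70 = -75 deg
  cos(-75 deg) = 0.2588, sin(-75 deg) = -0.9659
  joint[3] = (5.2838, -4.0111) + 9.7 * (0.2588, -0.9659) = (5.2838 + 2.5105, -4.0111 + -9.3695) = (7.7943, -13.3806)
link 3: phi[3] = -45 + 40 + -70 + -10 = -85 deg
  cos(-85 deg) = 0.0872, sin(-85 deg) = -0.9962
  joint[4] = (7.7943, -13.3806) + 2.9 * (0.0872, -0.9962) = (7.7943 + 0.2528, -13.3806 + -2.8890) = (8.0471, -16.2696)
End effector: (8.0471, -16.2696)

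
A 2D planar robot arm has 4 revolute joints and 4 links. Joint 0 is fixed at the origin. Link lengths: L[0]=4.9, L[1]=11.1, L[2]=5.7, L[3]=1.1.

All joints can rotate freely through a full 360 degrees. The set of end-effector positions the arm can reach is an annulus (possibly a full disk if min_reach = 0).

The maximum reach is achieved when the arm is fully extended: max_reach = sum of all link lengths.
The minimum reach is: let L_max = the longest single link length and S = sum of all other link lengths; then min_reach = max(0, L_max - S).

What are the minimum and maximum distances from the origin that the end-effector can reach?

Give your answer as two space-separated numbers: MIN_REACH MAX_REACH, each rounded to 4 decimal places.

Answer: 0.0000 22.8000

Derivation:
Link lengths: [4.9, 11.1, 5.7, 1.1]
max_reach = 4.9 + 11.1 + 5.7 + 1.1 = 22.8
L_max = max([4.9, 11.1, 5.7, 1.1]) = 11.1
S (sum of others) = 22.8 - 11.1 = 11.7
min_reach = max(0, 11.1 - 11.7) = max(0, -0.6) = 0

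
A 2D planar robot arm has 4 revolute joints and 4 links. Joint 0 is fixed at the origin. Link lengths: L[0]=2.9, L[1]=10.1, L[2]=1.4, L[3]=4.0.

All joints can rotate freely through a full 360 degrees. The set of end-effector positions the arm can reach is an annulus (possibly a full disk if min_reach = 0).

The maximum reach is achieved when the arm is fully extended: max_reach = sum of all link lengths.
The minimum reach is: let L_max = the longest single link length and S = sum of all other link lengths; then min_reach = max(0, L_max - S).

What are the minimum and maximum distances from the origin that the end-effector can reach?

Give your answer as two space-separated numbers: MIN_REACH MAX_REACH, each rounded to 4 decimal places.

Link lengths: [2.9, 10.1, 1.4, 4.0]
max_reach = 2.9 + 10.1 + 1.4 + 4 = 18.4
L_max = max([2.9, 10.1, 1.4, 4.0]) = 10.1
S (sum of others) = 18.4 - 10.1 = 8.3
min_reach = max(0, 10.1 - 8.3) = max(0, 1.8) = 1.8

Answer: 1.8000 18.4000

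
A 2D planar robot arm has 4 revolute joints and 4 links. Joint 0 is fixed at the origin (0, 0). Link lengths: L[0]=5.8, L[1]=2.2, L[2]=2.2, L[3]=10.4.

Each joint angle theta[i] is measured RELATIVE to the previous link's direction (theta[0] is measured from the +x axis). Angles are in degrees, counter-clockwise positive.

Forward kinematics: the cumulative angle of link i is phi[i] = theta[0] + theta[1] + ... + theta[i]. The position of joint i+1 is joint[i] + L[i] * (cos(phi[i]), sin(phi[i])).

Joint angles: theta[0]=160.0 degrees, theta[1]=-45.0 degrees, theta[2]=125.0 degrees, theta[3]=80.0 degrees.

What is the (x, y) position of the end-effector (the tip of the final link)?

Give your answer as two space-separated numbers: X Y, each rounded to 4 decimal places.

Answer: 0.4869 -4.6127

Derivation:
joint[0] = (0.0000, 0.0000)  (base)
link 0: phi[0] = 160 = 160 deg
  cos(160 deg) = -0.9397, sin(160 deg) = 0.3420
  joint[1] = (0.0000, 0.0000) + 5.8 * (-0.9397, 0.3420) = (0.0000 + -5.4502, 0.0000 + 1.9837) = (-5.4502, 1.9837)
link 1: phi[1] = 160 + -45 = 115 deg
  cos(115 deg) = -0.4226, sin(115 deg) = 0.9063
  joint[2] = (-5.4502, 1.9837) + 2.2 * (-0.4226, 0.9063) = (-5.4502 + -0.9298, 1.9837 + 1.9939) = (-6.3800, 3.9776)
link 2: phi[2] = 160 + -45 + 125 = 240 deg
  cos(240 deg) = -0.5000, sin(240 deg) = -0.8660
  joint[3] = (-6.3800, 3.9776) + 2.2 * (-0.5000, -0.8660) = (-6.3800 + -1.1000, 3.9776 + -1.9053) = (-7.4800, 2.0723)
link 3: phi[3] = 160 + -45 + 125 + 80 = 320 deg
  cos(320 deg) = 0.7660, sin(320 deg) = -0.6428
  joint[4] = (-7.4800, 2.0723) + 10.4 * (0.7660, -0.6428) = (-7.4800 + 7.9669, 2.0723 + -6.6850) = (0.4869, -4.6127)
End effector: (0.4869, -4.6127)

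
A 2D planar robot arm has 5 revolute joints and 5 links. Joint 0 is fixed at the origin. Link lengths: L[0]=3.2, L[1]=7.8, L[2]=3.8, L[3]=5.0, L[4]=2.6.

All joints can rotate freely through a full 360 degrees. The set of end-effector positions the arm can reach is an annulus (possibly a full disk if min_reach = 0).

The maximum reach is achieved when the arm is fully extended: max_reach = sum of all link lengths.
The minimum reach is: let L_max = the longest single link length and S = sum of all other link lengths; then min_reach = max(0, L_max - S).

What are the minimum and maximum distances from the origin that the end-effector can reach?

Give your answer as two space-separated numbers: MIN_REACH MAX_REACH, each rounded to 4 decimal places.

Answer: 0.0000 22.4000

Derivation:
Link lengths: [3.2, 7.8, 3.8, 5.0, 2.6]
max_reach = 3.2 + 7.8 + 3.8 + 5 + 2.6 = 22.4
L_max = max([3.2, 7.8, 3.8, 5.0, 2.6]) = 7.8
S (sum of others) = 22.4 - 7.8 = 14.6
min_reach = max(0, 7.8 - 14.6) = max(0, -6.8) = 0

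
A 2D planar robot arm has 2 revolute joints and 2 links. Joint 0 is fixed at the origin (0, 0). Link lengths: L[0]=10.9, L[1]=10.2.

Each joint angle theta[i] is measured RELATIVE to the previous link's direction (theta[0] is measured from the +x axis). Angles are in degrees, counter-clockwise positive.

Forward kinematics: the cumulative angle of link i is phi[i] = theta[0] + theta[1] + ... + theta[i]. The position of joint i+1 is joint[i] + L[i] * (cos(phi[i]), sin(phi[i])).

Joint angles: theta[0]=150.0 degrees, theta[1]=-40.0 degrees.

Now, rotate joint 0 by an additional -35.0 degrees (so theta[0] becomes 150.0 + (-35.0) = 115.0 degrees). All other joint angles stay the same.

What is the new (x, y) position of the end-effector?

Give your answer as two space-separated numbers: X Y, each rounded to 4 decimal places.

Answer: -1.9666 19.7312

Derivation:
joint[0] = (0.0000, 0.0000)  (base)
link 0: phi[0] = 115 = 115 deg
  cos(115 deg) = -0.4226, sin(115 deg) = 0.9063
  joint[1] = (0.0000, 0.0000) + 10.9 * (-0.4226, 0.9063) = (0.0000 + -4.6065, 0.0000 + 9.8788) = (-4.6065, 9.8788)
link 1: phi[1] = 115 + -40 = 75 deg
  cos(75 deg) = 0.2588, sin(75 deg) = 0.9659
  joint[2] = (-4.6065, 9.8788) + 10.2 * (0.2588, 0.9659) = (-4.6065 + 2.6400, 9.8788 + 9.8524) = (-1.9666, 19.7312)
End effector: (-1.9666, 19.7312)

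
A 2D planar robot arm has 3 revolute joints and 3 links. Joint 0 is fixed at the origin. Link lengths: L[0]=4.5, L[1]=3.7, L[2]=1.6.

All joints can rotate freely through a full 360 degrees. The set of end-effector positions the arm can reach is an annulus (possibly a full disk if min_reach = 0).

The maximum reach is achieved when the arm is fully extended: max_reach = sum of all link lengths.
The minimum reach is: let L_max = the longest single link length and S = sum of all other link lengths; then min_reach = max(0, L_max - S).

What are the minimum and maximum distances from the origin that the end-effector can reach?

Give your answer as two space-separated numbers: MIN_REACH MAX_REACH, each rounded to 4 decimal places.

Link lengths: [4.5, 3.7, 1.6]
max_reach = 4.5 + 3.7 + 1.6 = 9.8
L_max = max([4.5, 3.7, 1.6]) = 4.5
S (sum of others) = 9.8 - 4.5 = 5.3
min_reach = max(0, 4.5 - 5.3) = max(0, -0.8) = 0

Answer: 0.0000 9.8000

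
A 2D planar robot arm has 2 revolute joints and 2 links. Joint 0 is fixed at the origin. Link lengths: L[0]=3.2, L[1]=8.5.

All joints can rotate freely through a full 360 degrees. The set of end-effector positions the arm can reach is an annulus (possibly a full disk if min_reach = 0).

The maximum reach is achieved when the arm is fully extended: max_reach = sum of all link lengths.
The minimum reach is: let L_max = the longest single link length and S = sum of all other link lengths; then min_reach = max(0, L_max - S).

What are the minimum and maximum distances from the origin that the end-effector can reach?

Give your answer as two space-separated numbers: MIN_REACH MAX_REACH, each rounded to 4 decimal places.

Link lengths: [3.2, 8.5]
max_reach = 3.2 + 8.5 = 11.7
L_max = max([3.2, 8.5]) = 8.5
S (sum of others) = 11.7 - 8.5 = 3.2
min_reach = max(0, 8.5 - 3.2) = max(0, 5.3) = 5.3

Answer: 5.3000 11.7000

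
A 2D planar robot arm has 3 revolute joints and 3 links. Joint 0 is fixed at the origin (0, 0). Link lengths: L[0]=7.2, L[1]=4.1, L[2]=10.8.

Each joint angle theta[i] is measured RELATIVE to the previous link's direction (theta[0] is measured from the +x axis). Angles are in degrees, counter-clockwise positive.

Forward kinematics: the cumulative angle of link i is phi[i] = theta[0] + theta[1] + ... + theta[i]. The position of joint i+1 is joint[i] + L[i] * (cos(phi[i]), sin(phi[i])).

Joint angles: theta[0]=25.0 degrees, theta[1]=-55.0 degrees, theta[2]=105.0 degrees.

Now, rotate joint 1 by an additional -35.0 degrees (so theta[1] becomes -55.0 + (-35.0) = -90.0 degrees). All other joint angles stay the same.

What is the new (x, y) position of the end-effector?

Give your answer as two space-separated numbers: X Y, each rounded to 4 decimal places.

Answer: 16.5314 6.2691

Derivation:
joint[0] = (0.0000, 0.0000)  (base)
link 0: phi[0] = 25 = 25 deg
  cos(25 deg) = 0.9063, sin(25 deg) = 0.4226
  joint[1] = (0.0000, 0.0000) + 7.2 * (0.9063, 0.4226) = (0.0000 + 6.5254, 0.0000 + 3.0429) = (6.5254, 3.0429)
link 1: phi[1] = 25 + -90 = -65 deg
  cos(-65 deg) = 0.4226, sin(-65 deg) = -0.9063
  joint[2] = (6.5254, 3.0429) + 4.1 * (0.4226, -0.9063) = (6.5254 + 1.7327, 3.0429 + -3.7159) = (8.2582, -0.6730)
link 2: phi[2] = 25 + -90 + 105 = 40 deg
  cos(40 deg) = 0.7660, sin(40 deg) = 0.6428
  joint[3] = (8.2582, -0.6730) + 10.8 * (0.7660, 0.6428) = (8.2582 + 8.2733, -0.6730 + 6.9421) = (16.5314, 6.2691)
End effector: (16.5314, 6.2691)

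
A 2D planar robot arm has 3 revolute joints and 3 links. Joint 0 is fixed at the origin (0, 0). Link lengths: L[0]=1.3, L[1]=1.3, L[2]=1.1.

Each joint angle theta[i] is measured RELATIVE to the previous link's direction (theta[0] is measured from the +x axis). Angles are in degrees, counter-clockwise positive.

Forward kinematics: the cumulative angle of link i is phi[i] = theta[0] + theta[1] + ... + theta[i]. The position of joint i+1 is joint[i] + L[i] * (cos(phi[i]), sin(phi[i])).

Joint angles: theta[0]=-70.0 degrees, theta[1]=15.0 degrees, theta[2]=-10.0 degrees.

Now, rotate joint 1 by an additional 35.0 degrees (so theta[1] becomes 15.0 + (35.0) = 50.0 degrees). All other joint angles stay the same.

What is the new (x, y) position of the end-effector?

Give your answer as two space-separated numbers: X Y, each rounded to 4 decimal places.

Answer: 2.6189 -2.2162

Derivation:
joint[0] = (0.0000, 0.0000)  (base)
link 0: phi[0] = -70 = -70 deg
  cos(-70 deg) = 0.3420, sin(-70 deg) = -0.9397
  joint[1] = (0.0000, 0.0000) + 1.3 * (0.3420, -0.9397) = (0.0000 + 0.4446, 0.0000 + -1.2216) = (0.4446, -1.2216)
link 1: phi[1] = -70 + 50 = -20 deg
  cos(-20 deg) = 0.9397, sin(-20 deg) = -0.3420
  joint[2] = (0.4446, -1.2216) + 1.3 * (0.9397, -0.3420) = (0.4446 + 1.2216, -1.2216 + -0.4446) = (1.6662, -1.6662)
link 2: phi[2] = -70 + 50 + -10 = -30 deg
  cos(-30 deg) = 0.8660, sin(-30 deg) = -0.5000
  joint[3] = (1.6662, -1.6662) + 1.1 * (0.8660, -0.5000) = (1.6662 + 0.9526, -1.6662 + -0.5500) = (2.6189, -2.2162)
End effector: (2.6189, -2.2162)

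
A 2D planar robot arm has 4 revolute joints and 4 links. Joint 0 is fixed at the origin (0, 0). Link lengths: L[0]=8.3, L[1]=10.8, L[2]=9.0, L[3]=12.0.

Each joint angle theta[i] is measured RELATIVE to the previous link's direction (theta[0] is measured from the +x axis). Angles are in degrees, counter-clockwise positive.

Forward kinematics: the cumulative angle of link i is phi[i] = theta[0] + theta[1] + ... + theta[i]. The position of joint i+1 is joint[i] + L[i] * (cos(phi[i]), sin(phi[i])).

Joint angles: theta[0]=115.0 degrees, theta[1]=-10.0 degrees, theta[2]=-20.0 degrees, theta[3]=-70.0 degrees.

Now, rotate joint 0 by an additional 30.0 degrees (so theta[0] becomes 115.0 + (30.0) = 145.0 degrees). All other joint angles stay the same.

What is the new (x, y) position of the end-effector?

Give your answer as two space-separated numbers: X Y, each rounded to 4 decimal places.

joint[0] = (0.0000, 0.0000)  (base)
link 0: phi[0] = 145 = 145 deg
  cos(145 deg) = -0.8192, sin(145 deg) = 0.5736
  joint[1] = (0.0000, 0.0000) + 8.3 * (-0.8192, 0.5736) = (0.0000 + -6.7990, 0.0000 + 4.7607) = (-6.7990, 4.7607)
link 1: phi[1] = 145 + -10 = 135 deg
  cos(135 deg) = -0.7071, sin(135 deg) = 0.7071
  joint[2] = (-6.7990, 4.7607) + 10.8 * (-0.7071, 0.7071) = (-6.7990 + -7.6368, 4.7607 + 7.6368) = (-14.4357, 12.3974)
link 2: phi[2] = 145 + -10 + -20 = 115 deg
  cos(115 deg) = -0.4226, sin(115 deg) = 0.9063
  joint[3] = (-14.4357, 12.3974) + 9 * (-0.4226, 0.9063) = (-14.4357 + -3.8036, 12.3974 + 8.1568) = (-18.2393, 20.5542)
link 3: phi[3] = 145 + -10 + -20 + -70 = 45 deg
  cos(45 deg) = 0.7071, sin(45 deg) = 0.7071
  joint[4] = (-18.2393, 20.5542) + 12 * (0.7071, 0.7071) = (-18.2393 + 8.4853, 20.5542 + 8.4853) = (-9.7540, 29.0395)
End effector: (-9.7540, 29.0395)

Answer: -9.7540 29.0395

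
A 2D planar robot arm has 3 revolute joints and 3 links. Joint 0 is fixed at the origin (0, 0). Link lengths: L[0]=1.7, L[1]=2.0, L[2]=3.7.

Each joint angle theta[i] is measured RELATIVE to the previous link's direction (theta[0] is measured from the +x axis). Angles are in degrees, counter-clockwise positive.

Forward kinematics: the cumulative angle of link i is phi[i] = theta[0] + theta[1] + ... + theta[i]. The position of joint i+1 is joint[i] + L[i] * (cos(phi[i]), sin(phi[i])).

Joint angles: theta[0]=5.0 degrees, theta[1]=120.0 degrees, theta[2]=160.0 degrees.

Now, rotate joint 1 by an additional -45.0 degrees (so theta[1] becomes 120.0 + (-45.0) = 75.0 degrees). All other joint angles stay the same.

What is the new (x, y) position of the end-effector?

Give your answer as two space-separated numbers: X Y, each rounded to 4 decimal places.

Answer: 0.1908 -1.0865

Derivation:
joint[0] = (0.0000, 0.0000)  (base)
link 0: phi[0] = 5 = 5 deg
  cos(5 deg) = 0.9962, sin(5 deg) = 0.0872
  joint[1] = (0.0000, 0.0000) + 1.7 * (0.9962, 0.0872) = (0.0000 + 1.6935, 0.0000 + 0.1482) = (1.6935, 0.1482)
link 1: phi[1] = 5 + 75 = 80 deg
  cos(80 deg) = 0.1736, sin(80 deg) = 0.9848
  joint[2] = (1.6935, 0.1482) + 2 * (0.1736, 0.9848) = (1.6935 + 0.3473, 0.1482 + 1.9696) = (2.0408, 2.1178)
link 2: phi[2] = 5 + 75 + 160 = 240 deg
  cos(240 deg) = -0.5000, sin(240 deg) = -0.8660
  joint[3] = (2.0408, 2.1178) + 3.7 * (-0.5000, -0.8660) = (2.0408 + -1.8500, 2.1178 + -3.2043) = (0.1908, -1.0865)
End effector: (0.1908, -1.0865)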